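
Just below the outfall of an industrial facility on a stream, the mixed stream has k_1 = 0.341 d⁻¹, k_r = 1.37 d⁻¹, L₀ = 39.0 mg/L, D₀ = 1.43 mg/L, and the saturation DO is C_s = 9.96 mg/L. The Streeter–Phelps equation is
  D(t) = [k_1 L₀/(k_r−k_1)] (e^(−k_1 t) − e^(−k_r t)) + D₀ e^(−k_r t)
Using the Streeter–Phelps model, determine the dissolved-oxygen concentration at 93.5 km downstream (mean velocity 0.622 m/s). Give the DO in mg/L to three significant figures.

DO ≈ 3.88 mg/L

Travel time t = x/v = 93.5 km / (0.622 m/s) = 93500 m / 0.622 m/s = 150300 s = 1.740 d.
k_1 L₀/(k_r−k_1) = 0.341×39.0/(1.37−0.341) = 13.30/1.029 = 12.92 mg/L.
e^(−k_1 t) = e^(−0.341×1.740) = 0.5525; e^(−k_r t) = e^(−1.37×1.740) = 0.09222.
D = 12.92 × (0.5525 − 0.09222) + 1.43 × 0.09222 = 5.949 + 0.1319 = 6.081 mg/L.
DO = C_s − D = 9.96 − 6.081 = 3.879 mg/L.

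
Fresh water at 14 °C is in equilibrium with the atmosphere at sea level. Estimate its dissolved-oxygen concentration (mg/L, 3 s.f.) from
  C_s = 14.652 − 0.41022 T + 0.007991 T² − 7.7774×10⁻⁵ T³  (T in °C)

C_s ≈ 10.3 mg/L

C_s = 14.652 − 0.41022×14 + 0.007991×14² − 7.7774×10⁻⁵×14³ = 10.26 mg/L.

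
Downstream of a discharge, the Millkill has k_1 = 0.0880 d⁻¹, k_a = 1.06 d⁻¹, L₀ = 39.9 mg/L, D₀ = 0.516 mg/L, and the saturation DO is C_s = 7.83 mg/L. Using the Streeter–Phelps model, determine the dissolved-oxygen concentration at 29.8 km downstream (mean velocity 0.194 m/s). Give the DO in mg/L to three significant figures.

Travel time t = x/v = 29.8 km / (0.194 m/s) = 29800 m / 0.194 m/s = 153600 s = 1.778 d.
k_1 L₀/(k_a−k_1) = 0.0880×39.9/(1.06−0.0880) = 3.511/0.9720 = 3.612 mg/L.
e^(−k_1 t) = e^(−0.0880×1.778) = 0.8552; e^(−k_a t) = e^(−1.06×1.778) = 0.1519.
D = 3.612 × (0.8552 − 0.1519) + 0.516 × 0.1519 = 2.540 + 0.07838 = 2.619 mg/L.
DO = C_s − D = 7.83 − 2.619 = 5.211 mg/L.

DO ≈ 5.21 mg/L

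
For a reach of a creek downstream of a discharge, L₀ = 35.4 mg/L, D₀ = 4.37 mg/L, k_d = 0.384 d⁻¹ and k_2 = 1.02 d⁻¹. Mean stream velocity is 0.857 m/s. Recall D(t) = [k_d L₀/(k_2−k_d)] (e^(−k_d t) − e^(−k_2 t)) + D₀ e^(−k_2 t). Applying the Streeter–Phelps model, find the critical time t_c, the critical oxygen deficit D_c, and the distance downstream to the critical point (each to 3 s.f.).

With k_2/k_d = 2.656 and 1 − D₀(k_2−k_d)/(k_d L₀) = 0.7955,
t_c = ln(2.656 × 0.7955) / (1.02 − 0.384) = ln(2.113) / 0.6360 = 0.7482/0.6360 = 1.176 d.
L(t_c) = L₀ e^(−k_d t_c) = 35.4 × 0.6365 = 22.53 mg/L, and at the critical point k_2 D_c = k_d L, so D_c = (0.384/1.02) × 22.53 = 8.483 mg/L.
x_c = v t_c = 0.857 m/s × 1.176 d × 86400 s/d = 87110 m ≈ 87.1 km.

t_c ≈ 1.18 d; D_c ≈ 8.48 mg/L; x_c ≈ 87.1 km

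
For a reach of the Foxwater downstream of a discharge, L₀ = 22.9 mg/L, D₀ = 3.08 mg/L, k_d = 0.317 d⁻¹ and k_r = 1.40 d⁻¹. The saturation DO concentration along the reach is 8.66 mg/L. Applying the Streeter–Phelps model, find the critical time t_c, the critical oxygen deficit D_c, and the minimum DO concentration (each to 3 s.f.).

With k_r/k_d = 4.416 and 1 − D₀(k_r−k_d)/(k_d L₀) = 0.5405,
t_c = ln(4.416 × 0.5405) / (1.40 − 0.317) = ln(2.387) / 1.083 = 0.8701/1.083 = 0.8034 d.
D_c = (k_d/k_r) L₀ e^(−k_d t_c) = (0.317/1.40) × 22.9 × e^(−0.317×0.8034) = 0.2264 × 22.9 × 0.7752 = 4.019 mg/L.
Minimum DO = C_s − D_c = 8.66 − 4.019 = 4.641 mg/L.

t_c ≈ 0.803 d; D_c ≈ 4.02 mg/L; min DO ≈ 4.64 mg/L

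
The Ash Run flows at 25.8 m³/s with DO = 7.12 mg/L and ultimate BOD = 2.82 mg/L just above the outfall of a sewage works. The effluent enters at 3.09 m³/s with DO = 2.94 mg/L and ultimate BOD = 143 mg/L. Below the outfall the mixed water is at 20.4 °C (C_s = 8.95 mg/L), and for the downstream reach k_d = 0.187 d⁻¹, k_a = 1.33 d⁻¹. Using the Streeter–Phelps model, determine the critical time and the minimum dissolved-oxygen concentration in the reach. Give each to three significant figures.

Mixed DO = (25.8×7.12 + 3.09×2.94)/(25.8+3.09) = 192.8/28.89 = 6.673 mg/L.
Mixed L₀ = (25.8×2.82 + 3.09×143)/(28.89) = 514.6/28.89 = 17.81 mg/L.
Initial deficit D₀ = C_s − DO₀ = 8.95 − 6.673 = 2.277 mg/L.
t_c = (1/1.143) ln[(1.33/0.187)(1 − 2.277×1.143/(0.187×17.81))] = 0.8749 × ln(1.555) = 0.3863 d.
D_c = (0.187/1.33) × 17.81 × e^(−0.187×0.3863) = 0.1406 × 17.81 × 0.9303 = 2.330 mg/L.
Minimum DO = 8.95 − 2.330 = 6.620 mg/L.

t_c ≈ 0.386 d; minimum DO ≈ 6.62 mg/L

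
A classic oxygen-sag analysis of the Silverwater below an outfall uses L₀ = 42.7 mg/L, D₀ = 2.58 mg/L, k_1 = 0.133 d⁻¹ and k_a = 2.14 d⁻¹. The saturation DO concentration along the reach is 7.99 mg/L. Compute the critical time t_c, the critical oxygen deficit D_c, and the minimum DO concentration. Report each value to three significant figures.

At the critical point dD/dt = 0, so k_1 L₀ e^(−k_1 t) = k_a D. Substituting D(t) from the Streeter–Phelps equation and solving for t gives
t_c = ln[(k_a/k_1)(1 − D₀(k_a−k_1)/(k_1 L₀))] / (k_a−k_1).
Here k_a−k_1 = 2.007 d⁻¹ and 1 − D₀(k_a−k_1)/(k_1 L₀) = 1 − 2.58×2.007/(0.133×42.7) = 0.08823, so
t_c = ln(16.09 × 0.08823) / 2.007 = 0.3503 / 2.007 = 0.1746 d.
L(t_c) = L₀ e^(−k_1 t_c) = 42.7 × 0.9771 = 41.72 mg/L, and at the critical point k_a D_c = k_1 L, so D_c = (0.133/2.14) × 41.72 = 2.593 mg/L.
Minimum DO = C_s − D_c = 7.99 − 2.593 = 5.397 mg/L.

t_c ≈ 0.175 d; D_c ≈ 2.59 mg/L; min DO ≈ 5.40 mg/L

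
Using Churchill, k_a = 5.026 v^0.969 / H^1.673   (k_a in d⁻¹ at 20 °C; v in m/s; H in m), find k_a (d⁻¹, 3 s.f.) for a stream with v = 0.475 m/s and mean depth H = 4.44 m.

k_a ≈ 0.202 d⁻¹

k_a = 5.026 × 0.475^0.969 / 4.44^1.673 = 5.026 × 0.4861 / 12.11 = 0.2018 d⁻¹.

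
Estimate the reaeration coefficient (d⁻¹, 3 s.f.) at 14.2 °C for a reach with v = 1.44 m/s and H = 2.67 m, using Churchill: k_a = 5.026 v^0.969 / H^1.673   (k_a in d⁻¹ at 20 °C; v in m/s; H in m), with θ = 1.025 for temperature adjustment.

k_a ≈ 1.20 d⁻¹

k_a(20) = 5.026 × 1.44^0.969 / 2.67^1.673 = 5.026 × 1.424 / 5.171 = 1.384 d⁻¹.
k_a(14.2) = 1.384 × 1.025^(14.2−20) = 1.384 × 0.8666 = 1.199 d⁻¹.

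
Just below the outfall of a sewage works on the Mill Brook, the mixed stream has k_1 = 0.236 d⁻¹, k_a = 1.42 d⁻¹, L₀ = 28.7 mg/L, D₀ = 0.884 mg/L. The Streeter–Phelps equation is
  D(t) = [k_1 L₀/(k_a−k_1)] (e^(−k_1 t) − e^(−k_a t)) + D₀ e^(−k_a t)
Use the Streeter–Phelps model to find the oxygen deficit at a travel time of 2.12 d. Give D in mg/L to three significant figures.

k_1 L₀/(k_a−k_1) = 0.236×28.7/(1.42−0.236) = 6.773/1.184 = 5.721 mg/L.
e^(−k_1 t) = e^(−0.236×2.120) = 0.6063; e^(−k_a t) = e^(−1.42×2.120) = 0.04927.
D = 5.721 × (0.6063 − 0.04927) + 0.884 × 0.04927 = 3.187 + 0.04356 = 3.230 mg/L.

D ≈ 3.23 mg/L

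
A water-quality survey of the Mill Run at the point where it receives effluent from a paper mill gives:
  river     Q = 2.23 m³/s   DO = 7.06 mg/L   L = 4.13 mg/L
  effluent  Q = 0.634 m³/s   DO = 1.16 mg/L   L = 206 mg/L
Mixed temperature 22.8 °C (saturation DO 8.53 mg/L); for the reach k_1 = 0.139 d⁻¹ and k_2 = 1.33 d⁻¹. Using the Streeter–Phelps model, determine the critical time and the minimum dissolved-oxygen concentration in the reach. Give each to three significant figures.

Mixed DO = (2.23×7.06 + 0.634×1.16)/(2.23+0.634) = 16.48/2.864 = 5.754 mg/L.
Mixed L₀ = (2.23×4.13 + 0.634×206)/(2.864) = 139.8/2.864 = 48.82 mg/L.
Initial deficit D₀ = C_s − DO₀ = 8.53 − 5.754 = 2.776 mg/L.
t_c = (1/1.191) ln[(1.33/0.139)(1 − 2.776×1.191/(0.139×48.82))] = 0.8396 × ln(4.906) = 1.335 d.
D_c = (0.139/1.33) × 48.82 × e^(−0.139×1.335) = 0.1045 × 48.82 × 0.8306 = 4.238 mg/L.
Minimum DO = 8.53 − 4.238 = 4.292 mg/L.

t_c ≈ 1.34 d; minimum DO ≈ 4.29 mg/L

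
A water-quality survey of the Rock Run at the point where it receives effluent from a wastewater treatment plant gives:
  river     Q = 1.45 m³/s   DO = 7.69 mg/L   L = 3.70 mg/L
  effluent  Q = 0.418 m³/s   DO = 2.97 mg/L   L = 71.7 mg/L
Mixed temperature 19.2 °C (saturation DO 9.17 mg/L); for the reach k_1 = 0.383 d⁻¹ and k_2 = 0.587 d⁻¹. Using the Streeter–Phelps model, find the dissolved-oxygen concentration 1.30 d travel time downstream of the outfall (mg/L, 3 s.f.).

Mixed DO = (1.45×7.69 + 0.418×2.97)/(1.45+0.418) = 12.39/1.868 = 6.634 mg/L.
Mixed L₀ = (1.45×3.70 + 0.418×71.7)/(1.868) = 35.34/1.868 = 18.92 mg/L.
Initial deficit D₀ = C_s − DO₀ = 9.17 − 6.634 = 2.536 mg/L.
D(1.30) = [0.383×18.92/(0.587−0.383)](e^(−0.383×1.30) − e^(−0.587×1.30)) + 2.536 e^(−0.587×1.30)
= 35.51 × (0.6078 − 0.4662) + 2.536 × 0.4662 = 6.211 mg/L.
DO = 9.17 − 6.211 = 2.959 mg/L.

DO ≈ 2.96 mg/L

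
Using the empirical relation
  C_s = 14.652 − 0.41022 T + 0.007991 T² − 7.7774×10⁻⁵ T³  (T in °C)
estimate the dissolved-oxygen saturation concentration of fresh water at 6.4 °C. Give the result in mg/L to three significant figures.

C_s = 14.652 − 0.41022×6.4 + 0.007991×6.4² − 7.7774×10⁻⁵×6.4³ = 12.33 mg/L.

C_s ≈ 12.3 mg/L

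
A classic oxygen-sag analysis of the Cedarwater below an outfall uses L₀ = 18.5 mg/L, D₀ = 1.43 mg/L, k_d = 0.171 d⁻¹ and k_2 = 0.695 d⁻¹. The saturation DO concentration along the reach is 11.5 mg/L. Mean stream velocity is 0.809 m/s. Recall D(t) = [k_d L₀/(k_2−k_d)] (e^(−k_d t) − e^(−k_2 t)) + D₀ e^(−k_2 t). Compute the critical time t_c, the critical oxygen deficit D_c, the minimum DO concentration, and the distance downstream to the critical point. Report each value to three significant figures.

t_c = [1/(k_2−k_d)] ln[(k_2/k_d)(1 − D₀(k_2−k_d)/(k_d L₀))]
= [1/(0.695−0.171)] ln[(0.695/0.171)(1 − 1.43×0.5240/(0.171×18.5))]
= (1/0.5240) ln[4.064 × 0.7631] = 1.908 × ln(3.102) = 1.908 × 1.132 = 2.160 d.
D_c = (k_d/k_2) L₀ e^(−k_d t_c) = (0.171/0.695) × 18.5 × e^(−0.171×2.160) = 0.2460 × 18.5 × 0.6912 = 3.146 mg/L.
Minimum DO = C_s − D_c = 11.5 − 3.146 = 8.354 mg/L.
x_c = v t_c = 0.809 m/s × 2.160 d × 86400 s/d = 151000 m ≈ 151 km.

t_c ≈ 2.16 d; D_c ≈ 3.15 mg/L; min DO ≈ 8.35 mg/L; x_c ≈ 151 km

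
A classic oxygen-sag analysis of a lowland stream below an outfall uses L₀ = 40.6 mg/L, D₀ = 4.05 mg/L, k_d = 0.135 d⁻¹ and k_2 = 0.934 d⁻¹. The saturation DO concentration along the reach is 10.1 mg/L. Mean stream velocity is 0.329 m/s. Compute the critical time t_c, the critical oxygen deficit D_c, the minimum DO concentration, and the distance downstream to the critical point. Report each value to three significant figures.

t_c = [1/(k_2−k_d)] ln[(k_2/k_d)(1 − D₀(k_2−k_d)/(k_d L₀))]
= [1/(0.934−0.135)] ln[(0.934/0.135)(1 − 4.05×0.7990/(0.135×40.6))]
= (1/0.7990) ln[6.919 × 0.4096] = 1.252 × ln(2.834) = 1.252 × 1.042 = 1.304 d.
L(t_c) = L₀ e^(−k_d t_c) = 40.6 × 0.8386 = 34.05 mg/L, and at the critical point k_2 D_c = k_d L, so D_c = (0.135/0.934) × 34.05 = 4.921 mg/L.
Minimum DO = C_s − D_c = 10.1 − 4.921 = 5.179 mg/L.
x_c = v t_c = 0.329 m/s × 1.304 d × 86400 s/d = 37060 m ≈ 37.1 km.

t_c ≈ 1.30 d; D_c ≈ 4.92 mg/L; min DO ≈ 5.18 mg/L; x_c ≈ 37.1 km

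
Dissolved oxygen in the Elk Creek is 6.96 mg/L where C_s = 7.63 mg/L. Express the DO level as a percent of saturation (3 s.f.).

% saturation = C/C_s × 100 = 6.96/7.63 × 100 = 91.2 %.

91.2 % saturation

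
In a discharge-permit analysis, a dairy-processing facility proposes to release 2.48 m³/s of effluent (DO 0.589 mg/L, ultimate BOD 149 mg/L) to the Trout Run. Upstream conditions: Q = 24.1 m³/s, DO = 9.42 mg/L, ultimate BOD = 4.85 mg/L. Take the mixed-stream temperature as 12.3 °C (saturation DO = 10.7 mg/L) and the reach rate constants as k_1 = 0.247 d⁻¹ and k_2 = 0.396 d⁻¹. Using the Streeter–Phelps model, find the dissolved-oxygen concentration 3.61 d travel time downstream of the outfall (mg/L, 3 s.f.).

Mixed DO = (24.1×9.42 + 2.48×0.589)/(24.1+2.48) = 228.5/26.58 = 8.596 mg/L.
Mixed L₀ = (24.1×4.85 + 2.48×149)/(26.58) = 486.4/26.58 = 18.30 mg/L.
Initial deficit D₀ = C_s − DO₀ = 10.7 − 8.596 = 2.104 mg/L.
D(3.61) = [0.247×18.30/(0.396−0.247)](e^(−0.247×3.61) − e^(−0.396×3.61)) + 2.104 e^(−0.396×3.61)
= 30.34 × (0.4100 − 0.2394) + 2.104 × 0.2394 = 5.678 mg/L.
DO = 10.7 − 5.678 = 5.022 mg/L.

DO ≈ 5.02 mg/L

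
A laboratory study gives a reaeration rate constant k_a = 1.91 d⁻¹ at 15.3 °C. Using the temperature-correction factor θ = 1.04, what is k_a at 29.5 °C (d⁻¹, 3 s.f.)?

k_a ≈ 3.33 d⁻¹

k_a(T₂) = k_a(T₁) · θ^(T₂−T₁) = 1.91 × 1.04^(29.5−15.3)
= 1.91 × 1.04^14.2 = 1.91 × 1.745 = 3.334 d⁻¹.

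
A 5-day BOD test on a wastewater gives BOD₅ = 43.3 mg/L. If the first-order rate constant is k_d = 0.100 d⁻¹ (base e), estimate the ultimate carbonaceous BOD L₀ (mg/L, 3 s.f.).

L₀ ≈ 110 mg/L

BOD₅ = L₀(1 − e^(−5k_d)) ⇒ L₀ = BOD₅ / (1 − e^(−5×0.100))
= 43.3 / (1 − 0.6065) = 43.3 / 0.3935 = 110.0 mg/L.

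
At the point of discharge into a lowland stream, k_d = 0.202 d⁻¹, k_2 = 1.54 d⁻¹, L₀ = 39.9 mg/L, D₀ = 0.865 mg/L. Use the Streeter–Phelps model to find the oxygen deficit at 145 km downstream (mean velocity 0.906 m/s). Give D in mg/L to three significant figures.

Travel time t = x/v = 145 km / (0.906 m/s) = 145000 m / 0.906 m/s = 160000 s = 1.852 d.
k_d L₀/(k_2−k_d) = 0.202×39.9/(1.54−0.202) = 8.060/1.338 = 6.024 mg/L.
e^(−k_d t) = e^(−0.202×1.852) = 0.6879; e^(−k_2 t) = e^(−1.54×1.852) = 0.05769.
D = 6.024 × (0.6879 − 0.05769) + 0.865 × 0.05769 = 3.796 + 0.04990 = 3.846 mg/L.

D ≈ 3.85 mg/L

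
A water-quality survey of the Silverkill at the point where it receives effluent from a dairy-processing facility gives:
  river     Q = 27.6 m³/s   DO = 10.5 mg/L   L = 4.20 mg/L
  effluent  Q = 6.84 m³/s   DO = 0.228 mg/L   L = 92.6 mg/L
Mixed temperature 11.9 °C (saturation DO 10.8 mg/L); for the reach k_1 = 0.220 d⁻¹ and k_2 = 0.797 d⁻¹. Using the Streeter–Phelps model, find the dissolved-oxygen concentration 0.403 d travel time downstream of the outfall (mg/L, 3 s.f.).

Mixed DO = (27.6×10.5 + 6.84×0.228)/(27.6+6.84) = 291.4/34.44 = 8.460 mg/L.
Mixed L₀ = (27.6×4.20 + 6.84×92.6)/(34.44) = 749.3/34.44 = 21.76 mg/L.
Initial deficit D₀ = C_s − DO₀ = 10.8 − 8.460 = 2.340 mg/L.
D(0.403) = [0.220×21.76/(0.797−0.220)](e^(−0.220×0.403) − e^(−0.797×0.403)) + 2.340 e^(−0.797×0.403)
= 8.295 × (0.9152 − 0.7253) + 2.340 × 0.7253 = 3.272 mg/L.
DO = 10.8 − 3.272 = 7.528 mg/L.

DO ≈ 7.53 mg/L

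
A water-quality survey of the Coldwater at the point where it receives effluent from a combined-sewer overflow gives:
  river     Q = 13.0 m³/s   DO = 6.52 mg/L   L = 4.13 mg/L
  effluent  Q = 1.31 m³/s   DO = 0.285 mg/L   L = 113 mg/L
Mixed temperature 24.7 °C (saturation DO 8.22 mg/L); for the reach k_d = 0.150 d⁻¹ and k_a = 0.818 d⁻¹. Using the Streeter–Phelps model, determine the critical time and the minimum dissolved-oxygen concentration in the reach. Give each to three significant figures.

Mixed DO = (13.0×6.52 + 1.31×0.285)/(13.0+1.31) = 85.13/14.31 = 5.949 mg/L.
Mixed L₀ = (13.0×4.13 + 1.31×113)/(14.31) = 201.7/14.31 = 14.10 mg/L.
Initial deficit D₀ = C_s − DO₀ = 8.22 − 5.949 = 2.271 mg/L.
t_c = (1/0.6680) ln[(0.818/0.150)(1 − 2.271×0.6680/(0.150×14.10))] = 1.497 × ln(1.541) = 0.6476 d.
D_c = (0.150/0.818) × 14.10 × e^(−0.150×0.6476) = 0.1834 × 14.10 × 0.9074 = 2.346 mg/L.
Minimum DO = 8.22 − 2.346 = 5.874 mg/L.

t_c ≈ 0.648 d; minimum DO ≈ 5.87 mg/L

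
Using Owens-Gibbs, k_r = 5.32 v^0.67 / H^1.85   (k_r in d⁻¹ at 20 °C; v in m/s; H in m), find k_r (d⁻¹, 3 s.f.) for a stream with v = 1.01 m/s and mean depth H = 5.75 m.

k_r = 5.32 × 1.01^0.67 / 5.75^1.85 = 5.32 × 1.007 / 25.43 = 0.2106 d⁻¹.

k_r ≈ 0.211 d⁻¹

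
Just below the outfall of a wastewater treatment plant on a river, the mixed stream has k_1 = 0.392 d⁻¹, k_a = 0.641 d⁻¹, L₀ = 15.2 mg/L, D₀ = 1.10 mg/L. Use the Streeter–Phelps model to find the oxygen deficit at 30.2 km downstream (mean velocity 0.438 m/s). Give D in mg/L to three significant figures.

D ≈ 3.81 mg/L

Travel time t = x/v = 30.2 km / (0.438 m/s) = 30200 m / 0.438 m/s = 68950 s = 0.7980 d.
k_1 L₀/(k_a−k_1) = 0.392×15.2/(0.641−0.392) = 5.958/0.2490 = 23.93 mg/L.
e^(−k_1 t) = e^(−0.392×0.7980) = 0.7314; e^(−k_a t) = e^(−0.641×0.7980) = 0.5996.
D = 23.93 × (0.7314 − 0.5996) + 1.10 × 0.5996 = 3.154 + 0.6595 = 3.813 mg/L.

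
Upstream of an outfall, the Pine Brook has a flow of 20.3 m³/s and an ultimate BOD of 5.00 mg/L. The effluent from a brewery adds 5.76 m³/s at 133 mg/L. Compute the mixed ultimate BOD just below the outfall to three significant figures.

33.3 mg/L

Flow-weighted mixing: C = (Q_r C_r + Q_w C_w)/(Q_r + Q_w)
= (20.3×5.00 + 5.76×133)/(20.3 + 5.76) = 867.6/26.06 = 33.29 mg/L.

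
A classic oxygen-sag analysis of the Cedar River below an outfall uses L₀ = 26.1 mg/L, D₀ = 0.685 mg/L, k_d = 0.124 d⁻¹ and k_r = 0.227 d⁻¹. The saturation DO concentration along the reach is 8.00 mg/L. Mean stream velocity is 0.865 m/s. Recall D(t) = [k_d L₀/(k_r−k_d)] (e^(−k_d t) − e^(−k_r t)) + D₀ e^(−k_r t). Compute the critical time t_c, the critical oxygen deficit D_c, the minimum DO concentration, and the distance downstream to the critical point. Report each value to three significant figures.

t_c ≈ 5.66 d; D_c ≈ 7.07 mg/L; min DO ≈ 0.930 mg/L; x_c ≈ 423 km

t_c = [1/(k_r−k_d)] ln[(k_r/k_d)(1 − D₀(k_r−k_d)/(k_d L₀))]
= [1/(0.227−0.124)] ln[(0.227/0.124)(1 − 0.685×0.1030/(0.124×26.1))]
= (1/0.1030) ln[1.831 × 0.9782] = 9.709 × ln(1.791) = 9.709 × 0.5826 = 5.657 d.
L(t_c) = L₀ e^(−k_d t_c) = 26.1 × 0.4959 = 12.94 mg/L, and at the critical point k_r D_c = k_d L, so D_c = (0.124/0.227) × 12.94 = 7.070 mg/L.
Minimum DO = C_s − D_c = 8.00 − 7.070 = 0.9301 mg/L.
x_c = v t_c = 0.865 m/s × 5.657 d × 86400 s/d = 422700 m ≈ 423 km.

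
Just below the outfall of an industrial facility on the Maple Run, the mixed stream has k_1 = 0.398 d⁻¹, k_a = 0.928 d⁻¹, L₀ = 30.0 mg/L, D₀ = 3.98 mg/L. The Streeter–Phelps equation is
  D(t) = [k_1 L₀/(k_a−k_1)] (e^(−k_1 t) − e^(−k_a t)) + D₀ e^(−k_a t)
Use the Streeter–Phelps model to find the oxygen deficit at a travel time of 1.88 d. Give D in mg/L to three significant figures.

D ≈ 7.42 mg/L

k_1 L₀/(k_a−k_1) = 0.398×30.0/(0.928−0.398) = 11.94/0.5300 = 22.53 mg/L.
e^(−k_1 t) = e^(−0.398×1.880) = 0.4732; e^(−k_a t) = e^(−0.928×1.880) = 0.1747.
D = 22.53 × (0.4732 − 0.1747) + 3.98 × 0.1747 = 6.724 + 0.6953 = 7.420 mg/L.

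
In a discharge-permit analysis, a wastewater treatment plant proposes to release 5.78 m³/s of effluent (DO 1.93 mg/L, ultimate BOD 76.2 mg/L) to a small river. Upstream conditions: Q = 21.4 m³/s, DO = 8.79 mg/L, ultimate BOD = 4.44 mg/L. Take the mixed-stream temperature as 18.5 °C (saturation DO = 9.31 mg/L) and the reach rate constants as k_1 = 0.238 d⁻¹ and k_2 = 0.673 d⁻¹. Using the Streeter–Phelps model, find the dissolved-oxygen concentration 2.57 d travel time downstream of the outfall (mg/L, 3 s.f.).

DO ≈ 5.02 mg/L

Mixed DO = (21.4×8.79 + 5.78×1.93)/(21.4+5.78) = 199.3/27.18 = 7.331 mg/L.
Mixed L₀ = (21.4×4.44 + 5.78×76.2)/(27.18) = 535.5/27.18 = 19.70 mg/L.
Initial deficit D₀ = C_s − DO₀ = 9.31 − 7.331 = 1.979 mg/L.
D(2.57) = [0.238×19.70/(0.673−0.238)](e^(−0.238×2.57) − e^(−0.673×2.57)) + 1.979 e^(−0.673×2.57)
= 10.78 × (0.5424 − 0.1774) + 1.979 × 0.1774 = 4.286 mg/L.
DO = 9.31 − 4.286 = 5.024 mg/L.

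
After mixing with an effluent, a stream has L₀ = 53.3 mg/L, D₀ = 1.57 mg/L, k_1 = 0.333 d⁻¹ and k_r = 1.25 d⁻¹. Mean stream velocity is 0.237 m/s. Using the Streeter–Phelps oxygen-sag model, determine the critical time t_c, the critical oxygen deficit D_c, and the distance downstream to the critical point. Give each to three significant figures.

t_c = [1/(k_r−k_1)] ln[(k_r/k_1)(1 − D₀(k_r−k_1)/(k_1 L₀))]
= [1/(1.25−0.333)] ln[(1.25/0.333)(1 − 1.57×0.9170/(0.333×53.3))]
= (1/0.9170) ln[3.754 × 0.9189] = 1.091 × ln(3.449) = 1.091 × 1.238 = 1.350 d.
D_c = (k_1/k_r) L₀ e^(−k_1 t_c) = (0.333/1.25) × 53.3 × e^(−0.333×1.350) = 0.2664 × 53.3 × 0.6379 = 9.057 mg/L.
x_c = v t_c = 0.237 m/s × 1.350 d × 86400 s/d = 27650 m ≈ 27.6 km.

t_c ≈ 1.35 d; D_c ≈ 9.06 mg/L; x_c ≈ 27.6 km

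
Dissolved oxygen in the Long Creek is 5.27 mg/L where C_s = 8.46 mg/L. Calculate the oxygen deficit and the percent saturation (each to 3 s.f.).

D ≈ 3.19 mg/L; 62.3 % saturation

D = C_s − C = 8.46 − 5.27 = 3.19 mg/L.
% saturation = 5.27/8.46 × 100 = 62.3 %.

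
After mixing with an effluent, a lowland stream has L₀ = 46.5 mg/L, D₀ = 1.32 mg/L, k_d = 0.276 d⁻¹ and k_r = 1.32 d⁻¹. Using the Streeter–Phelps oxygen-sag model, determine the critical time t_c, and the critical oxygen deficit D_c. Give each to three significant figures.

At the critical point dD/dt = 0, so k_d L₀ e^(−k_d t) = k_r D. Substituting D(t) from the Streeter–Phelps equation and solving for t gives
t_c = ln[(k_r/k_d)(1 − D₀(k_r−k_d)/(k_d L₀))] / (k_r−k_d).
Here k_r−k_d = 1.044 d⁻¹ and 1 − D₀(k_r−k_d)/(k_d L₀) = 1 − 1.32×1.044/(0.276×46.5) = 0.8926, so
t_c = ln(4.783 × 0.8926) / 1.044 = 1.451 / 1.044 = 1.390 d.
L(t_c) = L₀ e^(−k_d t_c) = 46.5 × 0.6813 = 31.68 mg/L, and at the critical point k_r D_c = k_d L, so D_c = (0.276/1.32) × 31.68 = 6.624 mg/L.

t_c ≈ 1.39 d; D_c ≈ 6.62 mg/L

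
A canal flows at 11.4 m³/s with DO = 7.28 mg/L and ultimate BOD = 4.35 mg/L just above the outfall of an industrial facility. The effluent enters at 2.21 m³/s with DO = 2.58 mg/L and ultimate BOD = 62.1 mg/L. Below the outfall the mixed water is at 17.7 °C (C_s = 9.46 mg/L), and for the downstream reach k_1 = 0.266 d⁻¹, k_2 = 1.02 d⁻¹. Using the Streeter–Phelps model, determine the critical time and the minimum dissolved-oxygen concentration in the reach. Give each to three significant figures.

Mixed DO = (11.4×7.28 + 2.21×2.58)/(11.4+2.21) = 88.69/13.61 = 6.517 mg/L.
Mixed L₀ = (11.4×4.35 + 2.21×62.1)/(13.61) = 186.8/13.61 = 13.73 mg/L.
Initial deficit D₀ = C_s − DO₀ = 9.46 − 6.517 = 2.943 mg/L.
t_c = (1/0.7540) ln[(1.02/0.266)(1 − 2.943×0.7540/(0.266×13.73))] = 1.326 × ln(1.504) = 0.5414 d.
D_c = (0.266/1.02) × 13.73 × e^(−0.266×0.5414) = 0.2608 × 13.73 × 0.8659 = 3.100 mg/L.
Minimum DO = 9.46 − 3.100 = 6.360 mg/L.

t_c ≈ 0.541 d; minimum DO ≈ 6.36 mg/L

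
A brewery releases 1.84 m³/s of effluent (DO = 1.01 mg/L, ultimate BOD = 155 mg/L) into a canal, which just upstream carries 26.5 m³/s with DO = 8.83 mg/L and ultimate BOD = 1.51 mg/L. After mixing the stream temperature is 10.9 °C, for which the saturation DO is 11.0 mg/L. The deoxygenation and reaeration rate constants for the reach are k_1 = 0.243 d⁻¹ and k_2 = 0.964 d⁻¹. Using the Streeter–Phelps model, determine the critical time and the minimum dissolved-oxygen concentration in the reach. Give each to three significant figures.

Mixed DO = (26.5×8.83 + 1.84×1.01)/(26.5+1.84) = 235.9/28.34 = 8.322 mg/L.
Mixed L₀ = (26.5×1.51 + 1.84×155)/(28.34) = 325.2/28.34 = 11.48 mg/L.
Initial deficit D₀ = C_s − DO₀ = 11.0 − 8.322 = 2.678 mg/L.
t_c = (1/0.7210) ln[(0.964/0.243)(1 − 2.678×0.7210/(0.243×11.48))] = 1.387 × ln(1.220) = 0.2764 d.
D_c = (0.243/0.964) × 11.48 × e^(−0.243×0.2764) = 0.2521 × 11.48 × 0.9351 = 2.705 mg/L.
Minimum DO = 11.0 − 2.705 = 8.295 mg/L.

t_c ≈ 0.276 d; minimum DO ≈ 8.30 mg/L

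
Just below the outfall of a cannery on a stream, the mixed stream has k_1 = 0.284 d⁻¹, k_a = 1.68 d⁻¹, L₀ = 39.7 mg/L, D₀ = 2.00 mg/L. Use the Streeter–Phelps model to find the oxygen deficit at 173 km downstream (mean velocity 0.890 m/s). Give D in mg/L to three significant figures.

Travel time t = x/v = 173 km / (0.890 m/s) = 173000 m / 0.890 m/s = 194400 s = 2.250 d.
k_1 L₀/(k_a−k_1) = 0.284×39.7/(1.68−0.284) = 11.27/1.396 = 8.077 mg/L.
e^(−k_1 t) = e^(−0.284×2.250) = 0.5279; e^(−k_a t) = e^(−1.68×2.250) = 0.02283.
D = 8.077 × (0.5279 − 0.02283) + 2.00 × 0.02283 = 4.079 + 0.04566 = 4.124 mg/L.

D ≈ 4.12 mg/L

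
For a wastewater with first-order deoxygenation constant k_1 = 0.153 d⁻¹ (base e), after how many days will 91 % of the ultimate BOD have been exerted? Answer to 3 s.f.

y/L₀ = 1 − e^(−k_1 t) = 0.91 ⇒ e^(−k_1 t) = 0.0900
t = −ln(0.0900) / 0.153 = 2.408 / 0.153 = 15.74 d.

t ≈ 15.7 d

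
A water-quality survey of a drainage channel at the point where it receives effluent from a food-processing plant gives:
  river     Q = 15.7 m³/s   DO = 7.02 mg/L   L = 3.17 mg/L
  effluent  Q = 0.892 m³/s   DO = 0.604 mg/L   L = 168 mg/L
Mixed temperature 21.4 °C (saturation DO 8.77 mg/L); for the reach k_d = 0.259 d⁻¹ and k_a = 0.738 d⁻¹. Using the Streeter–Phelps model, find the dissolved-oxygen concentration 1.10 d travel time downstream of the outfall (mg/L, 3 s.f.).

Mixed DO = (15.7×7.02 + 0.892×0.604)/(15.7+0.892) = 110.8/16.59 = 6.675 mg/L.
Mixed L₀ = (15.7×3.17 + 0.892×168)/(16.59) = 199.6/16.59 = 12.03 mg/L.
Initial deficit D₀ = C_s − DO₀ = 8.77 − 6.675 = 2.095 mg/L.
D(1.10) = [0.259×12.03/(0.738−0.259)](e^(−0.259×1.10) − e^(−0.738×1.10)) + 2.095 e^(−0.738×1.10)
= 6.505 × (0.7521 − 0.4441) + 2.095 × 0.4441 = 2.934 mg/L.
DO = 8.77 − 2.934 = 5.836 mg/L.

DO ≈ 5.84 mg/L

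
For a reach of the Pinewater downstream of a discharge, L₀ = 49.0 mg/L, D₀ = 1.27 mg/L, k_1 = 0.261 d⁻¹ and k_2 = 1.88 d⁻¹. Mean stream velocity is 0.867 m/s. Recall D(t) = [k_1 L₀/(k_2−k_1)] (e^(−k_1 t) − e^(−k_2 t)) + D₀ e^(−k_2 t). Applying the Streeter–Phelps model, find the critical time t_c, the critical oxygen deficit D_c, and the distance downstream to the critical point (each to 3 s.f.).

t_c ≈ 1.11 d; D_c ≈ 5.09 mg/L; x_c ≈ 83.2 km

t_c = [1/(k_2−k_1)] ln[(k_2/k_1)(1 − D₀(k_2−k_1)/(k_1 L₀))]
= [1/(1.88−0.261)] ln[(1.88/0.261)(1 − 1.27×1.619/(0.261×49.0))]
= (1/1.619) ln[7.203 × 0.8392] = 0.6177 × ln(6.045) = 0.6177 × 1.799 = 1.111 d.
L(t_c) = L₀ e^(−k_1 t_c) = 49.0 × 0.7482 = 36.66 mg/L, and at the critical point k_2 D_c = k_1 L, so D_c = (0.261/1.88) × 36.66 = 5.090 mg/L.
x_c = v t_c = 0.867 m/s × 1.111 d × 86400 s/d = 83250 m ≈ 83.2 km.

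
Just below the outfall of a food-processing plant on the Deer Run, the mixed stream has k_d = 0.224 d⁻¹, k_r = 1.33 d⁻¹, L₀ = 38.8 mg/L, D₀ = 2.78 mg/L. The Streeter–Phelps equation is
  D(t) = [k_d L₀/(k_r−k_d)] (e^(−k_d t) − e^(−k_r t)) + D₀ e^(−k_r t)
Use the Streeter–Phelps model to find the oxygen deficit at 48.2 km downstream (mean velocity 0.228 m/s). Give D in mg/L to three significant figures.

Travel time t = x/v = 48.2 km / (0.228 m/s) = 48200 m / 0.228 m/s = 211400 s = 2.447 d.
k_d L₀/(k_r−k_d) = 0.224×38.8/(1.33−0.224) = 8.691/1.106 = 7.858 mg/L.
e^(−k_d t) = e^(−0.224×2.447) = 0.5781; e^(−k_r t) = e^(−1.33×2.447) = 0.03861.
D = 7.858 × (0.5781 − 0.03861) + 2.78 × 0.03861 = 4.239 + 0.1073 = 4.346 mg/L.

D ≈ 4.35 mg/L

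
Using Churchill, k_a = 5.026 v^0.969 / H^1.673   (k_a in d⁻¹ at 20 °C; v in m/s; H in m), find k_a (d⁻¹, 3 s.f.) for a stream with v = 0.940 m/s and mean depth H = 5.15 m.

k_a ≈ 0.305 d⁻¹

k_a = 5.026 × 0.940^0.969 / 5.15^1.673 = 5.026 × 0.9418 / 15.52 = 0.3050 d⁻¹.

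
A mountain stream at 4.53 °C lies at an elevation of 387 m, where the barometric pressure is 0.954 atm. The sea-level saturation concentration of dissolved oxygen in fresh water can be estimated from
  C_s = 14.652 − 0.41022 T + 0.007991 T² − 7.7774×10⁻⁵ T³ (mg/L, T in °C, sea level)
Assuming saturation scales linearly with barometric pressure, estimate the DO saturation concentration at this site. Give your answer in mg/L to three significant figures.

At sea level: C_s = 14.652 − 0.41022×4.53 + 0.007991×4.53² − 7.7774×10⁻⁵×4.53³ = 12.95 mg/L.
Pressure correction: C_s' = 12.95 × 0.954 = 12.35 mg/L.

C_s ≈ 12.4 mg/L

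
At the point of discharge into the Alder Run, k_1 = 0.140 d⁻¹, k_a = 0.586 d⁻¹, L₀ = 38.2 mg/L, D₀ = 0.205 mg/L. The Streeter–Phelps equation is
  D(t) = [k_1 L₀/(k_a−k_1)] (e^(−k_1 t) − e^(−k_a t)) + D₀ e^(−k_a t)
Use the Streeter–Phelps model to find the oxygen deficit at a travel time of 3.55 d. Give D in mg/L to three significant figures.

k_1 L₀/(k_a−k_1) = 0.140×38.2/(0.586−0.140) = 5.348/0.4460 = 11.99 mg/L.
e^(−k_1 t) = e^(−0.140×3.550) = 0.6084; e^(−k_a t) = e^(−0.586×3.550) = 0.1249.
D = 11.99 × (0.6084 − 0.1249) + 0.205 × 0.1249 = 5.797 + 0.02560 = 5.823 mg/L.

D ≈ 5.82 mg/L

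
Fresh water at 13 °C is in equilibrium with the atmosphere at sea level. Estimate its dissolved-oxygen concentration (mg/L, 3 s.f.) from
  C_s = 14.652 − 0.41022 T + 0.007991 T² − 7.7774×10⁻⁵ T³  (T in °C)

C_s = 14.652 − 0.41022×13 + 0.007991×13² − 7.7774×10⁻⁵×13³ = 10.50 mg/L.

C_s ≈ 10.5 mg/L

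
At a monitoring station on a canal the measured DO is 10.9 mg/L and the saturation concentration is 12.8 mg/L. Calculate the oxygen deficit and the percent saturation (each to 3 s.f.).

D ≈ 1.90 mg/L; 85.2 % saturation

D = C_s − C = 12.8 − 10.9 = 1.90 mg/L.
% saturation = 10.9/12.8 × 100 = 85.2 %.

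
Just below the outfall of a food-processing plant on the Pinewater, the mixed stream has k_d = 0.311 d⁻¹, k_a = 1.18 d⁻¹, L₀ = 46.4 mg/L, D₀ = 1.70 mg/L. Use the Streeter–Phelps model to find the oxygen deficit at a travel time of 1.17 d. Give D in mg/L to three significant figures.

k_d L₀/(k_a−k_d) = 0.311×46.4/(1.18−0.311) = 14.43/0.8690 = 16.61 mg/L.
e^(−k_d t) = e^(−0.311×1.170) = 0.6950; e^(−k_a t) = e^(−1.18×1.170) = 0.2514.
D = 16.61 × (0.6950 − 0.2514) + 1.70 × 0.2514 = 7.366 + 0.4274 = 7.793 mg/L.

D ≈ 7.79 mg/L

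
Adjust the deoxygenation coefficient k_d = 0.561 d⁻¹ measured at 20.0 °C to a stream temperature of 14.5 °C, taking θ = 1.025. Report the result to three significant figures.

k_d ≈ 0.490 d⁻¹

k_d(T₂) = k_d(T₁) · θ^(T₂−T₁) = 0.561 × 1.025^(14.5−20.0)
= 0.561 × 1.025^-5.50 = 0.561 × 0.8730 = 0.4898 d⁻¹.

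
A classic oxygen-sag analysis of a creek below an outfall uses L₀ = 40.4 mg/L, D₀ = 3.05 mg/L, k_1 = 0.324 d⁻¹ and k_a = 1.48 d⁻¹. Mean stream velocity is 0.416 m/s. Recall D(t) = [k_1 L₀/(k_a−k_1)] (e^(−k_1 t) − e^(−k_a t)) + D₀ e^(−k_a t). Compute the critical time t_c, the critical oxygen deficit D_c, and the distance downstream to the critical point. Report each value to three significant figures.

t_c ≈ 1.04 d; D_c ≈ 6.31 mg/L; x_c ≈ 37.5 km

With k_a/k_1 = 4.568 and 1 − D₀(k_a−k_1)/(k_1 L₀) = 0.7306,
t_c = ln(4.568 × 0.7306) / (1.48 − 0.324) = ln(3.337) / 1.156 = 1.205/1.156 = 1.043 d.
L(t_c) = L₀ e^(−k_1 t_c) = 40.4 × 0.7133 = 28.82 mg/L, and at the critical point k_a D_c = k_1 L, so D_c = (0.324/1.48) × 28.82 = 6.309 mg/L.
x_c = v t_c = 0.416 m/s × 1.043 d × 86400 s/d = 37470 m ≈ 37.5 km.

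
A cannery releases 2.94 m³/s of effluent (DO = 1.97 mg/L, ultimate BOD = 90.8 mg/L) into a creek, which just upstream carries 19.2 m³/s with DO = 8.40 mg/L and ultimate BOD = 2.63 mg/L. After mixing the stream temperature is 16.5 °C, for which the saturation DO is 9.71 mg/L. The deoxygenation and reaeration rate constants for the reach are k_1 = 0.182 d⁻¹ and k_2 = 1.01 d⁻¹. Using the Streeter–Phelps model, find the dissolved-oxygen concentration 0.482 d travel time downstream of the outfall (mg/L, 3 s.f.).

DO ≈ 7.43 mg/L

Mixed DO = (19.2×8.40 + 2.94×1.97)/(19.2+2.94) = 167.1/22.14 = 7.546 mg/L.
Mixed L₀ = (19.2×2.63 + 2.94×90.8)/(22.14) = 317.4/22.14 = 14.34 mg/L.
Initial deficit D₀ = C_s − DO₀ = 9.71 − 7.546 = 2.164 mg/L.
D(0.482) = [0.182×14.34/(1.01−0.182)](e^(−0.182×0.482) − e^(−1.01×0.482)) + 2.164 e^(−1.01×0.482)
= 3.152 × (0.9160 − 0.6146) + 2.164 × 0.6146 = 2.280 mg/L.
DO = 9.71 − 2.280 = 7.430 mg/L.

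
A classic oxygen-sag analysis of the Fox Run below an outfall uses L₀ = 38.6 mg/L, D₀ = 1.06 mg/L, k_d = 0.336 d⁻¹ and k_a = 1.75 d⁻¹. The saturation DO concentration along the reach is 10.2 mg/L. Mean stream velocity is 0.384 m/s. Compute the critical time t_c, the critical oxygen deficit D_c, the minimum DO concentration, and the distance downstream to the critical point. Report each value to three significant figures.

t_c ≈ 1.08 d; D_c ≈ 5.16 mg/L; min DO ≈ 5.04 mg/L; x_c ≈ 35.8 km

At the critical point dD/dt = 0, so k_d L₀ e^(−k_d t) = k_a D. Substituting D(t) from the Streeter–Phelps equation and solving for t gives
t_c = ln[(k_a/k_d)(1 − D₀(k_a−k_d)/(k_d L₀))] / (k_a−k_d).
Here k_a−k_d = 1.414 d⁻¹ and 1 − D₀(k_a−k_d)/(k_d L₀) = 1 − 1.06×1.414/(0.336×38.6) = 0.8844, so
t_c = ln(5.208 × 0.8844) / 1.414 = 1.527 / 1.414 = 1.080 d.
D_c = (k_d/k_a) L₀ e^(−k_d t_c) = (0.336/1.75) × 38.6 × e^(−0.336×1.080) = 0.1920 × 38.6 × 0.6956 = 5.155 mg/L.
Minimum DO = C_s − D_c = 10.2 − 5.155 = 5.045 mg/L.
x_c = v t_c = 0.384 m/s × 1.080 d × 86400 s/d = 35840 m ≈ 35.8 km.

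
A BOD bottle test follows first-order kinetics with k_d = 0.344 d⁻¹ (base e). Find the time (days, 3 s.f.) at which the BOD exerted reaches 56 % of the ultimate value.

y/L₀ = 1 − e^(−k_d t) = 0.56 ⇒ e^(−k_d t) = 0.440
t = −ln(0.440) / 0.344 = 0.8210 / 0.344 = 2.387 d.

t ≈ 2.39 d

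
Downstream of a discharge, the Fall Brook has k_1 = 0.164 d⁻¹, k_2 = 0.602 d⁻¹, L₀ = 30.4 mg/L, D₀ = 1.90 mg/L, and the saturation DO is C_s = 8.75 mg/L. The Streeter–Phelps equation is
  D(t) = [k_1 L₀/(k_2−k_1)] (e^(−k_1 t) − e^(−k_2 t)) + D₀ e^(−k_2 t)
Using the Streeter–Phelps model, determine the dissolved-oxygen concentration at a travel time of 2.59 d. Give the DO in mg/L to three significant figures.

k_1 L₀/(k_2−k_1) = 0.164×30.4/(0.602−0.164) = 4.986/0.4380 = 11.38 mg/L.
e^(−k_1 t) = e^(−0.164×2.590) = 0.6539; e^(−k_2 t) = e^(−0.602×2.590) = 0.2103.
D = 11.38 × (0.6539 − 0.2103) + 1.90 × 0.2103 = 5.050 + 0.3996 = 5.449 mg/L.
DO = C_s − D = 8.75 − 5.449 = 3.301 mg/L.

DO ≈ 3.30 mg/L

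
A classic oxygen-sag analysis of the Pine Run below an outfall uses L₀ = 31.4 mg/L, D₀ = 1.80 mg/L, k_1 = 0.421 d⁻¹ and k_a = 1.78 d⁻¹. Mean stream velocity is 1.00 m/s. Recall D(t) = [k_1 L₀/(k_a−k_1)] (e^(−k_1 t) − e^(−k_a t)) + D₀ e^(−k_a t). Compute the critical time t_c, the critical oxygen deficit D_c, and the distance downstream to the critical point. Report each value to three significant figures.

t_c ≈ 0.910 d; D_c ≈ 5.06 mg/L; x_c ≈ 78.7 km

t_c = [1/(k_a−k_1)] ln[(k_a/k_1)(1 − D₀(k_a−k_1)/(k_1 L₀))]
= [1/(1.78−0.421)] ln[(1.78/0.421)(1 − 1.80×1.359/(0.421×31.4))]
= (1/1.359) ln[4.228 × 0.8150] = 0.7358 × ln(3.446) = 0.7358 × 1.237 = 0.9103 d.
L(t_c) = L₀ e^(−k_1 t_c) = 31.4 × 0.6816 = 21.40 mg/L, and at the critical point k_a D_c = k_1 L, so D_c = (0.421/1.78) × 21.40 = 5.062 mg/L.
x_c = v t_c = 1.00 m/s × 0.9103 d × 86400 s/d = 78650 m ≈ 78.7 km.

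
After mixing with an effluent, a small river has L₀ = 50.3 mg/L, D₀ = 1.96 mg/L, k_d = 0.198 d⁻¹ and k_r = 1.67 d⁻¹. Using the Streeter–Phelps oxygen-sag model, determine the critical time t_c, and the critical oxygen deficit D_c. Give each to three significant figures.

t_c ≈ 1.22 d; D_c ≈ 4.69 mg/L

At the critical point dD/dt = 0, so k_d L₀ e^(−k_d t) = k_r D. Substituting D(t) from the Streeter–Phelps equation and solving for t gives
t_c = ln[(k_r/k_d)(1 − D₀(k_r−k_d)/(k_d L₀))] / (k_r−k_d).
Here k_r−k_d = 1.472 d⁻¹ and 1 − D₀(k_r−k_d)/(k_d L₀) = 1 − 1.96×1.472/(0.198×50.3) = 0.7103, so
t_c = ln(8.434 × 0.7103) / 1.472 = 1.790 / 1.472 = 1.216 d.
L(t_c) = L₀ e^(−k_d t_c) = 50.3 × 0.7860 = 39.54 mg/L, and at the critical point k_r D_c = k_d L, so D_c = (0.198/1.67) × 39.54 = 4.687 mg/L.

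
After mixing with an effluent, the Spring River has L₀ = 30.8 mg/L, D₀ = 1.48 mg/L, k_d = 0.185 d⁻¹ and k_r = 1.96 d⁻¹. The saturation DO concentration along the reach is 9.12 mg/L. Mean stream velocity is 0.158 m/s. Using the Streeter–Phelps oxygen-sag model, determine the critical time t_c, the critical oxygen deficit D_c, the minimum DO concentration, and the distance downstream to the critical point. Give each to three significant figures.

With k_r/k_d = 10.59 and 1 − D₀(k_r−k_d)/(k_d L₀) = 0.5390,
t_c = ln(10.59 × 0.5390) / (1.96 − 0.185) = ln(5.710) / 1.775 = 1.742/1.775 = 0.9815 d.
L(t_c) = L₀ e^(−k_d t_c) = 30.8 × 0.8339 = 25.69 mg/L, and at the critical point k_r D_c = k_d L, so D_c = (0.185/1.96) × 25.69 = 2.424 mg/L.
Minimum DO = C_s − D_c = 9.12 − 2.424 = 6.696 mg/L.
x_c = v t_c = 0.158 m/s × 0.9815 d × 86400 s/d = 13400 m ≈ 13.4 km.

t_c ≈ 0.982 d; D_c ≈ 2.42 mg/L; min DO ≈ 6.70 mg/L; x_c ≈ 13.4 km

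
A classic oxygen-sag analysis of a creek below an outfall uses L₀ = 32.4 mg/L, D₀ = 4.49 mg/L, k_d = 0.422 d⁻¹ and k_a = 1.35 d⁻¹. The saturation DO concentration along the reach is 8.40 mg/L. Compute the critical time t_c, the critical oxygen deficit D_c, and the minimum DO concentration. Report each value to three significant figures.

With k_a/k_d = 3.199 and 1 − D₀(k_a−k_d)/(k_d L₀) = 0.6953,
t_c = ln(3.199 × 0.6953) / (1.35 − 0.422) = ln(2.224) / 0.9280 = 0.7994/0.9280 = 0.8614 d.
L(t_c) = L₀ e^(−k_d t_c) = 32.4 × 0.6952 = 22.53 mg/L, and at the critical point k_a D_c = k_d L, so D_c = (0.422/1.35) × 22.53 = 7.041 mg/L.
Minimum DO = C_s − D_c = 8.40 − 7.041 = 1.359 mg/L.

t_c ≈ 0.861 d; D_c ≈ 7.04 mg/L; min DO ≈ 1.36 mg/L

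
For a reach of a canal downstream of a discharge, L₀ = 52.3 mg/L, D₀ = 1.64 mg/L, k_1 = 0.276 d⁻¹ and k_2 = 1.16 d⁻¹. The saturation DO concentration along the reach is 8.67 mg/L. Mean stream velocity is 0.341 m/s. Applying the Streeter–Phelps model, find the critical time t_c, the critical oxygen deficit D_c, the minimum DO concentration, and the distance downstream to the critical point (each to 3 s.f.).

With k_2/k_1 = 4.203 and 1 − D₀(k_2−k_1)/(k_1 L₀) = 0.8996,
t_c = ln(4.203 × 0.8996) / (1.16 − 0.276) = ln(3.781) / 0.8840 = 1.330/0.8840 = 1.504 d.
L(t_c) = L₀ e^(−k_1 t_c) = 52.3 × 0.6602 = 34.53 mg/L, and at the critical point k_2 D_c = k_1 L, so D_c = (0.276/1.16) × 34.53 = 8.215 mg/L.
Minimum DO = C_s − D_c = 8.67 − 8.215 = 0.4547 mg/L.
x_c = v t_c = 0.341 m/s × 1.504 d × 86400 s/d = 44320 m ≈ 44.3 km.

t_c ≈ 1.50 d; D_c ≈ 8.22 mg/L; min DO ≈ 0.455 mg/L; x_c ≈ 44.3 km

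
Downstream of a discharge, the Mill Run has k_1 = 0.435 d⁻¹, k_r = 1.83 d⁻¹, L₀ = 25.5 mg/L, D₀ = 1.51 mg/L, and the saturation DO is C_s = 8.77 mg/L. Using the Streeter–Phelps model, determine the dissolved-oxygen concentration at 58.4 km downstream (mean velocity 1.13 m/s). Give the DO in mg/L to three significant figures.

DO ≈ 4.80 mg/L

Travel time t = x/v = 58.4 km / (1.13 m/s) = 58400 m / 1.13 m/s = 51680 s = 0.5982 d.
k_1 L₀/(k_r−k_1) = 0.435×25.5/(1.83−0.435) = 11.09/1.395 = 7.952 mg/L.
e^(−k_1 t) = e^(−0.435×0.5982) = 0.7709; e^(−k_r t) = e^(−1.83×0.5982) = 0.3347.
D = 7.952 × (0.7709 − 0.3347) + 1.51 × 0.3347 = 3.469 + 0.5053 = 3.974 mg/L.
DO = C_s − D = 8.77 − 3.974 = 4.796 mg/L.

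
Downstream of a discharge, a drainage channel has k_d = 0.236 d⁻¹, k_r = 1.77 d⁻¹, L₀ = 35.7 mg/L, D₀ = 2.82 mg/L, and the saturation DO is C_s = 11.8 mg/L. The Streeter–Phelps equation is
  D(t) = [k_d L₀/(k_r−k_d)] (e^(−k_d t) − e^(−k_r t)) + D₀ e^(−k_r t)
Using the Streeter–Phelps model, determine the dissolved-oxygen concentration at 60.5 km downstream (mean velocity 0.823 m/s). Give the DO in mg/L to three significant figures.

DO ≈ 7.90 mg/L

Travel time t = x/v = 60.5 km / (0.823 m/s) = 60500 m / 0.823 m/s = 73510 s = 0.8508 d.
k_d L₀/(k_r−k_d) = 0.236×35.7/(1.77−0.236) = 8.425/1.534 = 5.492 mg/L.
e^(−k_d t) = e^(−0.236×0.8508) = 0.8181; e^(−k_r t) = e^(−1.77×0.8508) = 0.2218.
D = 5.492 × (0.8181 − 0.2218) + 2.82 × 0.2218 = 3.275 + 0.6255 = 3.900 mg/L.
DO = C_s − D = 11.8 − 3.900 = 7.900 mg/L.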